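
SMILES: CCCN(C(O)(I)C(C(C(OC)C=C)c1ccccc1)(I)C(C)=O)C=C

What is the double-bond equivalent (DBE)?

7

Molecular formula from the SMILES: C20H27I2NO3.
DoU = (2C + 2 + N − H − X)/2 = (2·20 + 2 + 1 − 27 − 2)/2 = 14/2 = 7.
(Structurally: 1 ring(s) + 6 π bond(s) = 7.)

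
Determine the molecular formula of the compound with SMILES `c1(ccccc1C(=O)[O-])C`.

C8H7O2-

Heavy atoms from the SMILES: 8 C, 2 O.
Implicit hydrogens by atom environment:
  4 × C (aromatic): 1 H each → 4
  2 × C (aromatic): no H
  1 × C: 3 H
  1 × C: no H
  1 × O: no H
  1 × O (charge -1): no H
  Total hydrogens = 7.
Net charge -1.
Molecular formula: C8H7O2-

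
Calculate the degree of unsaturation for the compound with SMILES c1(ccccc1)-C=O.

Molecular formula from the SMILES: C7H6O.
DoU = (2C + 2 + N − H − X)/2 = (2·7 + 2 + 0 − 6 − 0)/2 = 10/2 = 5.
(Structurally: 1 ring(s) + 4 π bond(s) = 5.)

5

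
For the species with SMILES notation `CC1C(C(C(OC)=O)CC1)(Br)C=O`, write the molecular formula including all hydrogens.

C9H13BrO3

Heavy atoms from the SMILES: 1 Br, 9 C, 3 O.
Implicit hydrogens by atom environment:
  3 × C: 1 H each → 3
  3 × O: no H
  2 × C: 3 H each → 6
  2 × C: 2 H each → 4
  2 × C: no H
  1 × Br: no H
  Total hydrogens = 13.
Molecular formula: C9H13BrO3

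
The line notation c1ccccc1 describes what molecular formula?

C6H6

Heavy atoms from the SMILES: 6 C.
Implicit hydrogens by atom environment:
  6 × C (aromatic): 1 H each → 6
  Total hydrogens = 6.
Molecular formula: C6H6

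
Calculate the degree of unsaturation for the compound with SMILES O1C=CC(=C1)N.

3

Molecular formula from the SMILES: C4H5NO.
DoU = (2C + 2 + N − H − X)/2 = (2·4 + 2 + 1 − 5 − 0)/2 = 6/2 = 3.
(Structurally: 1 ring(s) + 2 π bond(s) = 3.)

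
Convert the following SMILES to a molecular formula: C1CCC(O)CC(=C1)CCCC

C11H20O

Heavy atoms from the SMILES: 11 C, 1 O.
Implicit hydrogens by atom environment:
  7 × C: 2 H each → 14
  2 × C: 1 H each → 2
  1 × C: 3 H
  1 × C: no H
  1 × O: 1 H
  Total hydrogens = 20.
Molecular formula: C11H20O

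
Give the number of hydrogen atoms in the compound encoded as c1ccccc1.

6

Hydrogens are implicit in SMILES; fill each atom to its normal valence:
  6 × C (aromatic): 1 H each → 6
  Total hydrogens = 6.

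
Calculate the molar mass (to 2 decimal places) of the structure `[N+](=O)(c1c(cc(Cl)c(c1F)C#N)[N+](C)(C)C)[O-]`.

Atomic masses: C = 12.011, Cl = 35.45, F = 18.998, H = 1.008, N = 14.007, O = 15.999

Molecular formula: C10H10ClFN3O2+.
M = 10×12.011 + 1×35.45 + 1×18.998 + 10×1.008 + 3×14.007 + 2×15.999 = 258.66 g/mol.

258.66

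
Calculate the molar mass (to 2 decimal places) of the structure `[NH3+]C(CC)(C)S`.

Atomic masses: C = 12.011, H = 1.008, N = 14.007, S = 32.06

Molecular formula: C4H12NS+.
M = 4×12.011 + 12×1.008 + 1×14.007 + 1×32.06 = 106.21 g/mol.

106.21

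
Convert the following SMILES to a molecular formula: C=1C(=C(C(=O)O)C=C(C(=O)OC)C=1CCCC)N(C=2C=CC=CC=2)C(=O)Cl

Heavy atoms from the SMILES: 20 C, 1 Cl, 1 N, 5 O.
Implicit hydrogens by atom environment:
  7 × C (aromatic): 1 H each → 7
  5 × C (aromatic): no H
  4 × O: no H
  3 × C: 2 H each → 6
  3 × C: no H
  2 × C: 3 H each → 6
  1 × Cl: no H
  1 × N: no H
  1 × O: 1 H
  Total hydrogens = 20.
Molecular formula: C20H20ClNO5

C20H20ClNO5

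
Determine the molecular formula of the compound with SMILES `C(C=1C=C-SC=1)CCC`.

Heavy atoms from the SMILES: 8 C, 1 S.
Implicit hydrogens by atom environment:
  3 × C: 2 H each → 6
  3 × C (aromatic): 1 H each → 3
  1 × C: 3 H
  1 × C (aromatic): no H
  1 × S (aromatic): no H
  Total hydrogens = 12.
Molecular formula: C8H12S

C8H12S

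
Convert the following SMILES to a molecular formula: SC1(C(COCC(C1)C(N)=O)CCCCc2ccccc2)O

Heavy atoms from the SMILES: 17 C, 1 N, 3 O, 1 S.
Implicit hydrogens by atom environment:
  7 × C: 2 H each → 14
  5 × C (aromatic): 1 H each → 5
  2 × C: 1 H each → 2
  2 × C: no H
  2 × O: no H
  1 × C (aromatic): no H
  1 × N: 2 H
  1 × O: 1 H
  1 × S: 1 H
  Total hydrogens = 25.
Molecular formula: C17H25NO3S

C17H25NO3S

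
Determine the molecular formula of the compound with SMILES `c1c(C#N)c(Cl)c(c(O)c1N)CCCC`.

C11H13ClN2O

Heavy atoms from the SMILES: 11 C, 1 Cl, 2 N, 1 O.
Implicit hydrogens by atom environment:
  5 × C (aromatic): no H
  3 × C: 2 H each → 6
  1 × C: 3 H
  1 × C (aromatic): 1 H
  1 × C: no H
  1 × Cl: no H
  1 × N: 2 H
  1 × N: no H
  1 × O: 1 H
  Total hydrogens = 13.
Molecular formula: C11H13ClN2O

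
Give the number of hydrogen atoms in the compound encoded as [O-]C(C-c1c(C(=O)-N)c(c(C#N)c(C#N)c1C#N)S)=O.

Hydrogens are implicit in SMILES; fill each atom to its normal valence:
  6 × C (aromatic): no H
  5 × C: no H
  3 × N: no H
  2 × O: no H
  1 × C: 2 H
  1 × N: 2 H
  1 × O (charge -1): no H
  1 × S: 1 H
  Total hydrogens = 5.

5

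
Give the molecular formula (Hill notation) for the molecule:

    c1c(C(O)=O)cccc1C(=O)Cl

Heavy atoms from the SMILES: 8 C, 1 Cl, 3 O.
Implicit hydrogens by atom environment:
  4 × C (aromatic): 1 H each → 4
  2 × C (aromatic): no H
  2 × C: no H
  2 × O: no H
  1 × Cl: no H
  1 × O: 1 H
  Total hydrogens = 5.
Molecular formula: C8H5ClO3

C8H5ClO3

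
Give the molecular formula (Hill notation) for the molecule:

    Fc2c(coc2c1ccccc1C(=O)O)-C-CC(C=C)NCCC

C19H22FNO3

Heavy atoms from the SMILES: 19 C, 1 F, 1 N, 3 O.
Implicit hydrogens by atom environment:
  5 × C: 2 H each → 10
  5 × C (aromatic): 1 H each → 5
  5 × C (aromatic): no H
  2 × C: 1 H each → 2
  1 × C: 3 H
  1 × C: no H
  1 × F: no H
  1 × N: 1 H
  1 × O: 1 H
  1 × O (aromatic): no H
  1 × O: no H
  Total hydrogens = 22.
Molecular formula: C19H22FNO3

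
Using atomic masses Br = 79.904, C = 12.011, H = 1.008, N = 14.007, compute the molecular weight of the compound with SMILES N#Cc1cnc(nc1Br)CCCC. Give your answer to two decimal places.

240.10

Molecular formula: C9H10BrN3.
M = 1×79.904 + 9×12.011 + 10×1.008 + 3×14.007 = 240.10 g/mol.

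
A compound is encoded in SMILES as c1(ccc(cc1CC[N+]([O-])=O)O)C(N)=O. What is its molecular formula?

Heavy atoms from the SMILES: 9 C, 2 N, 4 O.
Implicit hydrogens by atom environment:
  3 × C (aromatic): 1 H each → 3
  3 × C (aromatic): no H
  2 × C: 2 H each → 4
  2 × O: no H
  1 × C: no H
  1 × N: 2 H
  1 × N (charge +1): no H
  1 × O: 1 H
  1 × O (charge -1): no H
  Total hydrogens = 10.
Molecular formula: C9H10N2O4

C9H10N2O4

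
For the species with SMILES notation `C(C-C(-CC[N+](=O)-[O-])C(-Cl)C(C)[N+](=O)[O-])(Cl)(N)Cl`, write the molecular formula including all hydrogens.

C8H14Cl3N3O4

Heavy atoms from the SMILES: 8 C, 3 Cl, 3 N, 4 O.
Implicit hydrogens by atom environment:
  3 × C: 2 H each → 6
  3 × C: 1 H each → 3
  3 × Cl: no H
  2 × N (charge +1): no H
  2 × O: no H
  2 × O (charge -1): no H
  1 × C: 3 H
  1 × C: no H
  1 × N: 2 H
  Total hydrogens = 14.
Molecular formula: C8H14Cl3N3O4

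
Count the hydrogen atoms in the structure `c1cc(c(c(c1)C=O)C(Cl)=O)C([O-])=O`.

4

Hydrogens are implicit in SMILES; fill each atom to its normal valence:
  3 × C (aromatic): 1 H each → 3
  3 × C (aromatic): no H
  3 × O: no H
  2 × C: no H
  1 × C: 1 H
  1 × Cl: no H
  1 × O (charge -1): no H
  Total hydrogens = 4.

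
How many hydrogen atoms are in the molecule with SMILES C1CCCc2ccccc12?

Hydrogens are implicit in SMILES; fill each atom to its normal valence:
  4 × C: 2 H each → 8
  4 × C (aromatic): 1 H each → 4
  2 × C (aromatic): no H
  Total hydrogens = 12.

12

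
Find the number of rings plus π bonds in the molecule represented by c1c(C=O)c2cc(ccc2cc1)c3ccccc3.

Molecular formula from the SMILES: C17H12O.
DoU = (2C + 2 + N − H − X)/2 = (2·17 + 2 + 0 − 12 − 0)/2 = 24/2 = 12.
(Structurally: 3 ring(s) + 9 π bond(s) = 12.)

12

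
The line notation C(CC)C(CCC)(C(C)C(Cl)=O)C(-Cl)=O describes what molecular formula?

Heavy atoms from the SMILES: 11 C, 2 Cl, 2 O.
Implicit hydrogens by atom environment:
  4 × C: 2 H each → 8
  3 × C: 3 H each → 9
  3 × C: no H
  2 × Cl: no H
  2 × O: no H
  1 × C: 1 H
  Total hydrogens = 18.
Molecular formula: C11H18Cl2O2

C11H18Cl2O2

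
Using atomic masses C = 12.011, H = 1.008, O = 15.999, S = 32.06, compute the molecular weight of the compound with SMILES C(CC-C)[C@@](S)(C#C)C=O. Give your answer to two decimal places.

Molecular formula: C8H12OS.
M = 8×12.011 + 12×1.008 + 1×15.999 + 1×32.06 = 156.24 g/mol.

156.24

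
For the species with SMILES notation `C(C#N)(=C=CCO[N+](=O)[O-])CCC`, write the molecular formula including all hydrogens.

Heavy atoms from the SMILES: 8 C, 2 N, 3 O.
Implicit hydrogens by atom environment:
  3 × C: 2 H each → 6
  3 × C: no H
  2 × O: no H
  1 × C: 3 H
  1 × C: 1 H
  1 × N (charge +1): no H
  1 × N: no H
  1 × O (charge -1): no H
  Total hydrogens = 10.
Molecular formula: C8H10N2O3

C8H10N2O3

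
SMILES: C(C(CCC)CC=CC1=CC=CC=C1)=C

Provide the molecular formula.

C15H20

Heavy atoms from the SMILES: 15 C.
Implicit hydrogens by atom environment:
  5 × C (aromatic): 1 H each → 5
  4 × C: 2 H each → 8
  4 × C: 1 H each → 4
  1 × C: 3 H
  1 × C (aromatic): no H
  Total hydrogens = 20.
Molecular formula: C15H20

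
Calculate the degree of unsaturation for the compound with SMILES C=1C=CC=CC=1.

4

Molecular formula from the SMILES: C6H6.
DoU = (2C + 2 + N − H − X)/2 = (2·6 + 2 + 0 − 6 − 0)/2 = 8/2 = 4.
(Structurally: 1 ring(s) + 3 π bond(s) = 4.)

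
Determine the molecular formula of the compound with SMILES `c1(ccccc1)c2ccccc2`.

C12H10

Heavy atoms from the SMILES: 12 C.
Implicit hydrogens by atom environment:
  10 × C (aromatic): 1 H each → 10
  2 × C (aromatic): no H
  Total hydrogens = 10.
Molecular formula: C12H10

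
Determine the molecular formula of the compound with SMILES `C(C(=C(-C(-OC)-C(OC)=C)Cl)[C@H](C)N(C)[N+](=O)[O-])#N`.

Heavy atoms from the SMILES: 11 C, 1 Cl, 3 N, 4 O.
Implicit hydrogens by atom environment:
  4 × C: 3 H each → 12
  4 × C: no H
  3 × O: no H
  2 × C: 1 H each → 2
  2 × N: no H
  1 × C: 2 H
  1 × Cl: no H
  1 × N (charge +1): no H
  1 × O (charge -1): no H
  Total hydrogens = 16.
Molecular formula: C11H16ClN3O4

C11H16ClN3O4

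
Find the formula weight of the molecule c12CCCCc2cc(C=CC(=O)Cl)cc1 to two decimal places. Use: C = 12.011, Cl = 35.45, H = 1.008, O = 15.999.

220.70

Molecular formula: C13H13ClO.
M = 13×12.011 + 1×35.45 + 13×1.008 + 1×15.999 = 220.70 g/mol.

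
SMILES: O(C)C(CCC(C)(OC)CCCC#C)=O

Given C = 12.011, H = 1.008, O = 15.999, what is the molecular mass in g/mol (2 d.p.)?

212.29

Molecular formula: C12H20O3.
M = 12×12.011 + 20×1.008 + 3×15.999 = 212.29 g/mol.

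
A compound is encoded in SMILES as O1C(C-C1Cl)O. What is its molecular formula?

C3H5ClO2

Heavy atoms from the SMILES: 3 C, 1 Cl, 2 O.
Implicit hydrogens by atom environment:
  2 × C: 1 H each → 2
  1 × C: 2 H
  1 × Cl: no H
  1 × O: 1 H
  1 × O: no H
  Total hydrogens = 5.
Molecular formula: C3H5ClO2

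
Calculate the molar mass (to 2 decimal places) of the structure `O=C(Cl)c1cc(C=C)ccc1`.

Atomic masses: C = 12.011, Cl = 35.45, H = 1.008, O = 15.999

Molecular formula: C9H7ClO.
M = 9×12.011 + 1×35.45 + 7×1.008 + 1×15.999 = 166.60 g/mol.

166.60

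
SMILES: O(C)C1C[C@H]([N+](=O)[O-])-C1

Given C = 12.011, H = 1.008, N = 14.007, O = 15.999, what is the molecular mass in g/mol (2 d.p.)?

131.13

Molecular formula: C5H9NO3.
M = 5×12.011 + 9×1.008 + 1×14.007 + 3×15.999 = 131.13 g/mol.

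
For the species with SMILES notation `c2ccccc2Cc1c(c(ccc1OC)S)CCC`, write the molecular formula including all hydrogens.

Heavy atoms from the SMILES: 17 C, 1 O, 1 S.
Implicit hydrogens by atom environment:
  7 × C (aromatic): 1 H each → 7
  5 × C (aromatic): no H
  3 × C: 2 H each → 6
  2 × C: 3 H each → 6
  1 × O: no H
  1 × S: 1 H
  Total hydrogens = 20.
Molecular formula: C17H20OS

C17H20OS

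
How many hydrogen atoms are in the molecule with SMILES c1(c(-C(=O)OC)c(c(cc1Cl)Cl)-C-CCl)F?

Hydrogens are implicit in SMILES; fill each atom to its normal valence:
  5 × C (aromatic): no H
  3 × Cl: no H
  2 × C: 2 H each → 4
  2 × O: no H
  1 × C: 3 H
  1 × C (aromatic): 1 H
  1 × C: no H
  1 × F: no H
  Total hydrogens = 8.

8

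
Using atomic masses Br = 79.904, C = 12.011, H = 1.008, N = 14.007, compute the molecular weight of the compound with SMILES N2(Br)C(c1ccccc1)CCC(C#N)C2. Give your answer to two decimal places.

265.15

Molecular formula: C12H13BrN2.
M = 1×79.904 + 12×12.011 + 13×1.008 + 2×14.007 = 265.15 g/mol.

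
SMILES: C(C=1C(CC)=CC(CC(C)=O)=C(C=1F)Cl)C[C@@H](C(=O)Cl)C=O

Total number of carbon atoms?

The symbol for carbon appears 16 times in the SMILES. (Cl is a single chlorine, not C + l.)

16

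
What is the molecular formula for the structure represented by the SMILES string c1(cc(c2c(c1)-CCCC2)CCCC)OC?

Heavy atoms from the SMILES: 15 C, 1 O.
Implicit hydrogens by atom environment:
  7 × C: 2 H each → 14
  4 × C (aromatic): no H
  2 × C: 3 H each → 6
  2 × C (aromatic): 1 H each → 2
  1 × O: no H
  Total hydrogens = 22.
Molecular formula: C15H22O

C15H22O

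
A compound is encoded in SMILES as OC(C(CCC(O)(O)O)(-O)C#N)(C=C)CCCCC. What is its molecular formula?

C13H23NO5

Heavy atoms from the SMILES: 13 C, 1 N, 5 O.
Implicit hydrogens by atom environment:
  7 × C: 2 H each → 14
  5 × O: 1 H each → 5
  4 × C: no H
  1 × C: 3 H
  1 × C: 1 H
  1 × N: no H
  Total hydrogens = 23.
Molecular formula: C13H23NO5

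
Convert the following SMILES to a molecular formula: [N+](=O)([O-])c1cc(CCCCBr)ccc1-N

C10H13BrN2O2

Heavy atoms from the SMILES: 1 Br, 10 C, 2 N, 2 O.
Implicit hydrogens by atom environment:
  4 × C: 2 H each → 8
  3 × C (aromatic): 1 H each → 3
  3 × C (aromatic): no H
  1 × Br: no H
  1 × N: 2 H
  1 × N (charge +1): no H
  1 × O: no H
  1 × O (charge -1): no H
  Total hydrogens = 13.
Molecular formula: C10H13BrN2O2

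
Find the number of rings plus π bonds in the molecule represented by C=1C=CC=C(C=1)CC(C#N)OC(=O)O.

7

Molecular formula from the SMILES: C10H9NO3.
DoU = (2C + 2 + N − H − X)/2 = (2·10 + 2 + 1 − 9 − 0)/2 = 14/2 = 7.
(Structurally: 1 ring(s) + 6 π bond(s) = 7.)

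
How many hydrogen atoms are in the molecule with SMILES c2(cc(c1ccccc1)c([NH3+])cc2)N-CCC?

Hydrogens are implicit in SMILES; fill each atom to its normal valence:
  8 × C (aromatic): 1 H each → 8
  4 × C (aromatic): no H
  2 × C: 2 H each → 4
  1 × C: 3 H
  1 × N (charge +1): 3 H
  1 × N: 1 H
  Total hydrogens = 19.

19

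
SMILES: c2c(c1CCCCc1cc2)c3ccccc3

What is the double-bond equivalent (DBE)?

Molecular formula from the SMILES: C16H16.
DoU = (2C + 2 + N − H − X)/2 = (2·16 + 2 + 0 − 16 − 0)/2 = 18/2 = 9.
(Structurally: 3 ring(s) + 6 π bond(s) = 9.)

9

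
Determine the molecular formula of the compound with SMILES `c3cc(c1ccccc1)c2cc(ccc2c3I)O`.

C16H11IO

Heavy atoms from the SMILES: 16 C, 1 I, 1 O.
Implicit hydrogens by atom environment:
  10 × C (aromatic): 1 H each → 10
  6 × C (aromatic): no H
  1 × I: no H
  1 × O: 1 H
  Total hydrogens = 11.
Molecular formula: C16H11IO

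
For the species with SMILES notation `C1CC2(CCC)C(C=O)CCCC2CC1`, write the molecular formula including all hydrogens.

C14H24O

Heavy atoms from the SMILES: 14 C, 1 O.
Implicit hydrogens by atom environment:
  9 × C: 2 H each → 18
  3 × C: 1 H each → 3
  1 × C: 3 H
  1 × C: no H
  1 × O: no H
  Total hydrogens = 24.
Molecular formula: C14H24O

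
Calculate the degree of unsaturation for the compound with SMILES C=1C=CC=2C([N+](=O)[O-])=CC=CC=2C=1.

8

Molecular formula from the SMILES: C10H7NO2.
DoU = (2C + 2 + N − H − X)/2 = (2·10 + 2 + 1 − 7 − 0)/2 = 16/2 = 8.
(Structurally: 2 ring(s) + 6 π bond(s) = 8.)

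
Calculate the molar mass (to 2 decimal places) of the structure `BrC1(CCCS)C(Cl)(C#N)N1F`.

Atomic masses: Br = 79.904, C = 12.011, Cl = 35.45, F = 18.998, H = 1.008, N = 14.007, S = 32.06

273.55

Molecular formula: C6H7BrClFN2S.
M = 1×79.904 + 6×12.011 + 1×35.45 + 1×18.998 + 7×1.008 + 2×14.007 + 1×32.06 = 273.55 g/mol.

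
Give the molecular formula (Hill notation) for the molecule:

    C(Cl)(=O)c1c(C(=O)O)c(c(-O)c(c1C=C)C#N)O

C11H6ClNO5

Heavy atoms from the SMILES: 11 C, 1 Cl, 1 N, 5 O.
Implicit hydrogens by atom environment:
  6 × C (aromatic): no H
  3 × C: no H
  3 × O: 1 H each → 3
  2 × O: no H
  1 × C: 2 H
  1 × C: 1 H
  1 × Cl: no H
  1 × N: no H
  Total hydrogens = 6.
Molecular formula: C11H6ClNO5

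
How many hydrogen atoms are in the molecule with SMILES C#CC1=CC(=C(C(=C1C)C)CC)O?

Hydrogens are implicit in SMILES; fill each atom to its normal valence:
  5 × C (aromatic): no H
  3 × C: 3 H each → 9
  1 × C: 2 H
  1 × C (aromatic): 1 H
  1 × C: 1 H
  1 × C: no H
  1 × O: 1 H
  Total hydrogens = 14.

14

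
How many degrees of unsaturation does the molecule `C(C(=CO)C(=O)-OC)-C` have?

2

Molecular formula from the SMILES: C6H10O3.
DoU = (2C + 2 + N − H − X)/2 = (2·6 + 2 + 0 − 10 − 0)/2 = 4/2 = 2.
(Structurally: 0 ring(s) + 2 π bond(s) = 2.)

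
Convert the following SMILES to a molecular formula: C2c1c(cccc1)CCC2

Heavy atoms from the SMILES: 10 C.
Implicit hydrogens by atom environment:
  4 × C: 2 H each → 8
  4 × C (aromatic): 1 H each → 4
  2 × C (aromatic): no H
  Total hydrogens = 12.
Molecular formula: C10H12

C10H12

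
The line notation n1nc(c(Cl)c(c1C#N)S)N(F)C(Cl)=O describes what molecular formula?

Heavy atoms from the SMILES: 6 C, 2 Cl, 1 F, 4 N, 1 O, 1 S.
Implicit hydrogens by atom environment:
  4 × C (aromatic): no H
  2 × C: no H
  2 × Cl: no H
  2 × N (aromatic): no H
  2 × N: no H
  1 × F: no H
  1 × O: no H
  1 × S: 1 H
  Total hydrogens = 1.
Molecular formula: C6HCl2FN4OS

C6HCl2FN4OS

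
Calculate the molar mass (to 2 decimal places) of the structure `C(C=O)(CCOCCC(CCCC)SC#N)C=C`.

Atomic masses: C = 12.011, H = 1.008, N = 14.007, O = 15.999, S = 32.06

Molecular formula: C14H23NO2S.
M = 14×12.011 + 23×1.008 + 1×14.007 + 2×15.999 + 1×32.06 = 269.40 g/mol.

269.40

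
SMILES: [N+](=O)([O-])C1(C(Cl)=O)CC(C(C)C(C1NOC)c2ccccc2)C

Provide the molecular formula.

C16H21ClN2O4

Heavy atoms from the SMILES: 16 C, 1 Cl, 2 N, 4 O.
Implicit hydrogens by atom environment:
  5 × C (aromatic): 1 H each → 5
  4 × C: 1 H each → 4
  3 × C: 3 H each → 9
  3 × O: no H
  2 × C: no H
  1 × C: 2 H
  1 × C (aromatic): no H
  1 × Cl: no H
  1 × N: 1 H
  1 × N (charge +1): no H
  1 × O (charge -1): no H
  Total hydrogens = 21.
Molecular formula: C16H21ClN2O4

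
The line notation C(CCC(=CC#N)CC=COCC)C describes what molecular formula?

Heavy atoms from the SMILES: 12 C, 1 N, 1 O.
Implicit hydrogens by atom environment:
  5 × C: 2 H each → 10
  3 × C: 1 H each → 3
  2 × C: 3 H each → 6
  2 × C: no H
  1 × N: no H
  1 × O: no H
  Total hydrogens = 19.
Molecular formula: C12H19NO

C12H19NO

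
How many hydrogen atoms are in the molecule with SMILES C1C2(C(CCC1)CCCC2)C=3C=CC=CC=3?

22

Hydrogens are implicit in SMILES; fill each atom to its normal valence:
  8 × C: 2 H each → 16
  5 × C (aromatic): 1 H each → 5
  1 × C: 1 H
  1 × C: no H
  1 × C (aromatic): no H
  Total hydrogens = 22.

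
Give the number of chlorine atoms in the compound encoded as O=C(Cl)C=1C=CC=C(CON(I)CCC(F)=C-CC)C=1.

The symbol for chlorine appears 1 time in the SMILES.

1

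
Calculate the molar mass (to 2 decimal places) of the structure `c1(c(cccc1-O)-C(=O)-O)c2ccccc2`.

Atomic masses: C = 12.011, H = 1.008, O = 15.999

Molecular formula: C13H10O3.
M = 13×12.011 + 10×1.008 + 3×15.999 = 214.22 g/mol.

214.22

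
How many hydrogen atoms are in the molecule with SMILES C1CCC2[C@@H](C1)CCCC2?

Hydrogens are implicit in SMILES; fill each atom to its normal valence:
  8 × C: 2 H each → 16
  2 × C: 1 H each → 2
  Total hydrogens = 18.

18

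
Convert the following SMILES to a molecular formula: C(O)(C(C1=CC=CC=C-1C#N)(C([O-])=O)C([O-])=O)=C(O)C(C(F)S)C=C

Heavy atoms from the SMILES: 16 C, 1 F, 1 N, 6 O, 1 S.
Implicit hydrogens by atom environment:
  6 × C: no H
  4 × C (aromatic): 1 H each → 4
  3 × C: 1 H each → 3
  2 × C (aromatic): no H
  2 × O: 1 H each → 2
  2 × O: no H
  2 × O (charge -1): no H
  1 × C: 2 H
  1 × F: no H
  1 × N: no H
  1 × S: 1 H
  Total hydrogens = 12.
Net charge -2.
Molecular formula: [C16H12FNO6S]2-

[C16H12FNO6S]2-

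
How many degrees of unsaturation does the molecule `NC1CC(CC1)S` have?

1

Molecular formula from the SMILES: C5H11NS.
DoU = (2C + 2 + N − H − X)/2 = (2·5 + 2 + 1 − 11 − 0)/2 = 2/2 = 1.
(Structurally: 1 ring(s) + 0 π bond(s) = 1.)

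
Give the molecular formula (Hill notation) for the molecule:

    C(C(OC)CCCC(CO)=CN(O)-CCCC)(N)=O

C13H26N2O4

Heavy atoms from the SMILES: 13 C, 2 N, 4 O.
Implicit hydrogens by atom environment:
  7 × C: 2 H each → 14
  2 × C: 3 H each → 6
  2 × C: 1 H each → 2
  2 × C: no H
  2 × O: 1 H each → 2
  2 × O: no H
  1 × N: 2 H
  1 × N: no H
  Total hydrogens = 26.
Molecular formula: C13H26N2O4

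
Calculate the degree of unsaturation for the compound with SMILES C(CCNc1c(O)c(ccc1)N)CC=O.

Molecular formula from the SMILES: C11H16N2O2.
DoU = (2C + 2 + N − H − X)/2 = (2·11 + 2 + 2 − 16 − 0)/2 = 10/2 = 5.
(Structurally: 1 ring(s) + 4 π bond(s) = 5.)

5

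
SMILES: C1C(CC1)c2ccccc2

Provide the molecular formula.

Heavy atoms from the SMILES: 10 C.
Implicit hydrogens by atom environment:
  5 × C (aromatic): 1 H each → 5
  3 × C: 2 H each → 6
  1 × C: 1 H
  1 × C (aromatic): no H
  Total hydrogens = 12.
Molecular formula: C10H12

C10H12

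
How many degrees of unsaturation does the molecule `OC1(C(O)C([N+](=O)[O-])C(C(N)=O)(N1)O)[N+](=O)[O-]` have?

Molecular formula from the SMILES: C5H8N4O8.
DoU = (2C + 2 + N − H − X)/2 = (2·5 + 2 + 4 − 8 − 0)/2 = 8/2 = 4.
(Structurally: 1 ring(s) + 3 π bond(s) = 4.)

4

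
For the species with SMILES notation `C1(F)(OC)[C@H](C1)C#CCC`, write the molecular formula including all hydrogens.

Heavy atoms from the SMILES: 8 C, 1 F, 1 O.
Implicit hydrogens by atom environment:
  3 × C: no H
  2 × C: 3 H each → 6
  2 × C: 2 H each → 4
  1 × C: 1 H
  1 × F: no H
  1 × O: no H
  Total hydrogens = 11.
Molecular formula: C8H11FO

C8H11FO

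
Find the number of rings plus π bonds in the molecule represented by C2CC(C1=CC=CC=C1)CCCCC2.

5

Molecular formula from the SMILES: C14H20.
DoU = (2C + 2 + N − H − X)/2 = (2·14 + 2 + 0 − 20 − 0)/2 = 10/2 = 5.
(Structurally: 2 ring(s) + 3 π bond(s) = 5.)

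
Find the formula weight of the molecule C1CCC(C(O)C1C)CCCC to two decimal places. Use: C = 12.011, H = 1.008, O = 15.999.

170.30

Molecular formula: C11H22O.
M = 11×12.011 + 22×1.008 + 1×15.999 = 170.30 g/mol.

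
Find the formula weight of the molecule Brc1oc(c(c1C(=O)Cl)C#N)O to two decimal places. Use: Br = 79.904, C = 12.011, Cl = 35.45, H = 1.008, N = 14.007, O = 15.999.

Molecular formula: C6HBrClNO3.
M = 1×79.904 + 6×12.011 + 1×35.45 + 1×1.008 + 1×14.007 + 3×15.999 = 250.43 g/mol.

250.43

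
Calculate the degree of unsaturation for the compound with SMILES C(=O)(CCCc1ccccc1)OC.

Molecular formula from the SMILES: C11H14O2.
DoU = (2C + 2 + N − H − X)/2 = (2·11 + 2 + 0 − 14 − 0)/2 = 10/2 = 5.
(Structurally: 1 ring(s) + 4 π bond(s) = 5.)

5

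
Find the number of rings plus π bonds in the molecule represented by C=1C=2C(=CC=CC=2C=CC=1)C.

7

Molecular formula from the SMILES: C11H10.
DoU = (2C + 2 + N − H − X)/2 = (2·11 + 2 + 0 − 10 − 0)/2 = 14/2 = 7.
(Structurally: 2 ring(s) + 5 π bond(s) = 7.)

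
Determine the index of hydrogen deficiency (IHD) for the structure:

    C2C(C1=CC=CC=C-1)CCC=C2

6

Molecular formula from the SMILES: C12H14.
DoU = (2C + 2 + N − H − X)/2 = (2·12 + 2 + 0 − 14 − 0)/2 = 12/2 = 6.
(Structurally: 2 ring(s) + 4 π bond(s) = 6.)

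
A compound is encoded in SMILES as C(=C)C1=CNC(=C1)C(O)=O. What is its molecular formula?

C7H7NO2

Heavy atoms from the SMILES: 7 C, 1 N, 2 O.
Implicit hydrogens by atom environment:
  2 × C (aromatic): 1 H each → 2
  2 × C (aromatic): no H
  1 × C: 2 H
  1 × C: 1 H
  1 × C: no H
  1 × N (aromatic): 1 H
  1 × O: 1 H
  1 × O: no H
  Total hydrogens = 7.
Molecular formula: C7H7NO2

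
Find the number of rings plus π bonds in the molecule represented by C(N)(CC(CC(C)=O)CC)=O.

2

Molecular formula from the SMILES: C8H15NO2.
DoU = (2C + 2 + N − H − X)/2 = (2·8 + 2 + 1 − 15 − 0)/2 = 4/2 = 2.
(Structurally: 0 ring(s) + 2 π bond(s) = 2.)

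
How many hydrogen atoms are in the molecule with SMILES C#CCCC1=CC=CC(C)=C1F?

11

Hydrogens are implicit in SMILES; fill each atom to its normal valence:
  3 × C (aromatic): 1 H each → 3
  3 × C (aromatic): no H
  2 × C: 2 H each → 4
  1 × C: 3 H
  1 × C: 1 H
  1 × C: no H
  1 × F: no H
  Total hydrogens = 11.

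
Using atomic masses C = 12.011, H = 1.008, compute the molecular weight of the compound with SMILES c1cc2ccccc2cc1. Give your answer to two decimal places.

128.17

Molecular formula: C10H8.
M = 10×12.011 + 8×1.008 = 128.17 g/mol.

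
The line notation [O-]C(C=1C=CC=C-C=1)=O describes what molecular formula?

C7H5O2-

Heavy atoms from the SMILES: 7 C, 2 O.
Implicit hydrogens by atom environment:
  5 × C (aromatic): 1 H each → 5
  1 × C (aromatic): no H
  1 × C: no H
  1 × O: no H
  1 × O (charge -1): no H
  Total hydrogens = 5.
Net charge -1.
Molecular formula: C7H5O2-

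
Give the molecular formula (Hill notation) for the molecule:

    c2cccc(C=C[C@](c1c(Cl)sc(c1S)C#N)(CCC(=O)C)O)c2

Heavy atoms from the SMILES: 18 C, 1 Cl, 1 N, 2 O, 2 S.
Implicit hydrogens by atom environment:
  5 × C (aromatic): 1 H each → 5
  5 × C (aromatic): no H
  3 × C: no H
  2 × C: 2 H each → 4
  2 × C: 1 H each → 2
  1 × C: 3 H
  1 × Cl: no H
  1 × N: no H
  1 × O: 1 H
  1 × O: no H
  1 × S: 1 H
  1 × S (aromatic): no H
  Total hydrogens = 16.
Molecular formula: C18H16ClNO2S2

C18H16ClNO2S2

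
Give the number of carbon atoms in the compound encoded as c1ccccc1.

The symbol for carbon appears 6 times in the SMILES. Lowercase c denotes aromatic carbon and counts toward C.

6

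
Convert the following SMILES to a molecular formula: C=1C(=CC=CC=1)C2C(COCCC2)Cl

Heavy atoms from the SMILES: 12 C, 1 Cl, 1 O.
Implicit hydrogens by atom environment:
  5 × C (aromatic): 1 H each → 5
  4 × C: 2 H each → 8
  2 × C: 1 H each → 2
  1 × C (aromatic): no H
  1 × Cl: no H
  1 × O: no H
  Total hydrogens = 15.
Molecular formula: C12H15ClO

C12H15ClO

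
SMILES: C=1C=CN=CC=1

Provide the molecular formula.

C5H5N

Heavy atoms from the SMILES: 5 C, 1 N.
Implicit hydrogens by atom environment:
  5 × C (aromatic): 1 H each → 5
  1 × N (aromatic): no H
  Total hydrogens = 5.
Molecular formula: C5H5N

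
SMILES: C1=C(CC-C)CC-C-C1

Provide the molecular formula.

C9H16

Heavy atoms from the SMILES: 9 C.
Implicit hydrogens by atom environment:
  6 × C: 2 H each → 12
  1 × C: 3 H
  1 × C: 1 H
  1 × C: no H
  Total hydrogens = 16.
Molecular formula: C9H16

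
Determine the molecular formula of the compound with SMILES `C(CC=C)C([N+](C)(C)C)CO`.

C9H20NO+

Heavy atoms from the SMILES: 9 C, 1 N, 1 O.
Implicit hydrogens by atom environment:
  4 × C: 2 H each → 8
  3 × C: 3 H each → 9
  2 × C: 1 H each → 2
  1 × N (charge +1): no H
  1 × O: 1 H
  Total hydrogens = 20.
Net charge +1.
Molecular formula: C9H20NO+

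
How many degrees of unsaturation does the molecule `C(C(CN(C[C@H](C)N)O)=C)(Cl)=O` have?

Molecular formula from the SMILES: C7H13ClN2O2.
DoU = (2C + 2 + N − H − X)/2 = (2·7 + 2 + 2 − 13 − 1)/2 = 4/2 = 2.
(Structurally: 0 ring(s) + 2 π bond(s) = 2.)

2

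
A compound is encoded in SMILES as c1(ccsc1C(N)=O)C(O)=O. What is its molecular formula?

Heavy atoms from the SMILES: 6 C, 1 N, 3 O, 1 S.
Implicit hydrogens by atom environment:
  2 × C (aromatic): 1 H each → 2
  2 × C (aromatic): no H
  2 × C: no H
  2 × O: no H
  1 × N: 2 H
  1 × O: 1 H
  1 × S (aromatic): no H
  Total hydrogens = 5.
Molecular formula: C6H5NO3S

C6H5NO3S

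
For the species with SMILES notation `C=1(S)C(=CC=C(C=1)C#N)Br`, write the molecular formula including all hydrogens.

Heavy atoms from the SMILES: 1 Br, 7 C, 1 N, 1 S.
Implicit hydrogens by atom environment:
  3 × C (aromatic): 1 H each → 3
  3 × C (aromatic): no H
  1 × Br: no H
  1 × C: no H
  1 × N: no H
  1 × S: 1 H
  Total hydrogens = 4.
Molecular formula: C7H4BrNS

C7H4BrNS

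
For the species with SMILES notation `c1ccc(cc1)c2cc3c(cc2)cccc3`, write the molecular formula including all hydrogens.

Heavy atoms from the SMILES: 16 C.
Implicit hydrogens by atom environment:
  12 × C (aromatic): 1 H each → 12
  4 × C (aromatic): no H
  Total hydrogens = 12.
Molecular formula: C16H12

C16H12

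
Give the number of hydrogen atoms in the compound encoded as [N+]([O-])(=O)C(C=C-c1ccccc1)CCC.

Hydrogens are implicit in SMILES; fill each atom to its normal valence:
  5 × C (aromatic): 1 H each → 5
  3 × C: 1 H each → 3
  2 × C: 2 H each → 4
  1 × C: 3 H
  1 × C (aromatic): no H
  1 × N (charge +1): no H
  1 × O: no H
  1 × O (charge -1): no H
  Total hydrogens = 15.

15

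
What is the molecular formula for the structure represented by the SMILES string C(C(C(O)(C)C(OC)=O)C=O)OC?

Heavy atoms from the SMILES: 8 C, 5 O.
Implicit hydrogens by atom environment:
  4 × O: no H
  3 × C: 3 H each → 9
  2 × C: 1 H each → 2
  2 × C: no H
  1 × C: 2 H
  1 × O: 1 H
  Total hydrogens = 14.
Molecular formula: C8H14O5

C8H14O5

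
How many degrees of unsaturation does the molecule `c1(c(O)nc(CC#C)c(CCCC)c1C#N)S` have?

Molecular formula from the SMILES: C13H14N2OS.
DoU = (2C + 2 + N − H − X)/2 = (2·13 + 2 + 2 − 14 − 0)/2 = 16/2 = 8.
(Structurally: 1 ring(s) + 7 π bond(s) = 8.)

8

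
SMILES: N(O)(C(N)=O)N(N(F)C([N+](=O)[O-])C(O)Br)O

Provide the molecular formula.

C3H7BrFN5O6

Heavy atoms from the SMILES: 1 Br, 3 C, 1 F, 5 N, 6 O.
Implicit hydrogens by atom environment:
  3 × N: no H
  3 × O: 1 H each → 3
  2 × C: 1 H each → 2
  2 × O: no H
  1 × Br: no H
  1 × C: no H
  1 × F: no H
  1 × N: 2 H
  1 × N (charge +1): no H
  1 × O (charge -1): no H
  Total hydrogens = 7.
Molecular formula: C3H7BrFN5O6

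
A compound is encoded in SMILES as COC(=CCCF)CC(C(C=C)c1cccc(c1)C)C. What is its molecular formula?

Heavy atoms from the SMILES: 18 C, 1 F, 1 O.
Implicit hydrogens by atom environment:
  4 × C: 2 H each → 8
  4 × C: 1 H each → 4
  4 × C (aromatic): 1 H each → 4
  3 × C: 3 H each → 9
  2 × C (aromatic): no H
  1 × C: no H
  1 × F: no H
  1 × O: no H
  Total hydrogens = 25.
Molecular formula: C18H25FO

C18H25FO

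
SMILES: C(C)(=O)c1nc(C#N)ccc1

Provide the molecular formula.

Heavy atoms from the SMILES: 8 C, 2 N, 1 O.
Implicit hydrogens by atom environment:
  3 × C (aromatic): 1 H each → 3
  2 × C (aromatic): no H
  2 × C: no H
  1 × C: 3 H
  1 × N (aromatic): no H
  1 × N: no H
  1 × O: no H
  Total hydrogens = 6.
Molecular formula: C8H6N2O

C8H6N2O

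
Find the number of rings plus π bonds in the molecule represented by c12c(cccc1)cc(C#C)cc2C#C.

11

Molecular formula from the SMILES: C14H8.
DoU = (2C + 2 + N − H − X)/2 = (2·14 + 2 + 0 − 8 − 0)/2 = 22/2 = 11.
(Structurally: 2 ring(s) + 9 π bond(s) = 11.)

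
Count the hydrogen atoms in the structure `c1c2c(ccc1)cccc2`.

8

Hydrogens are implicit in SMILES; fill each atom to its normal valence:
  8 × C (aromatic): 1 H each → 8
  2 × C (aromatic): no H
  Total hydrogens = 8.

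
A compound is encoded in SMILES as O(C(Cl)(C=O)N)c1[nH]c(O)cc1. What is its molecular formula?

C6H7ClN2O3

Heavy atoms from the SMILES: 6 C, 1 Cl, 2 N, 3 O.
Implicit hydrogens by atom environment:
  2 × C (aromatic): 1 H each → 2
  2 × C (aromatic): no H
  2 × O: no H
  1 × C: 1 H
  1 × C: no H
  1 × Cl: no H
  1 × N: 2 H
  1 × N (aromatic): 1 H
  1 × O: 1 H
  Total hydrogens = 7.
Molecular formula: C6H7ClN2O3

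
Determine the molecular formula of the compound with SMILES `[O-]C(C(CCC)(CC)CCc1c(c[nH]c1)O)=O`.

C13H20NO3-

Heavy atoms from the SMILES: 13 C, 1 N, 3 O.
Implicit hydrogens by atom environment:
  5 × C: 2 H each → 10
  2 × C: 3 H each → 6
  2 × C (aromatic): 1 H each → 2
  2 × C (aromatic): no H
  2 × C: no H
  1 × N (aromatic): 1 H
  1 × O: 1 H
  1 × O: no H
  1 × O (charge -1): no H
  Total hydrogens = 20.
Net charge -1.
Molecular formula: C13H20NO3-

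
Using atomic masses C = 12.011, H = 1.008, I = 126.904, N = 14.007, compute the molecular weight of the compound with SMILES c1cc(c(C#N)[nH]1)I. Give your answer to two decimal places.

Molecular formula: C5H3IN2.
M = 5×12.011 + 3×1.008 + 1×126.904 + 2×14.007 = 218.00 g/mol.

218.00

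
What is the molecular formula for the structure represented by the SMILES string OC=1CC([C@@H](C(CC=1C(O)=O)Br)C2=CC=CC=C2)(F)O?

Heavy atoms from the SMILES: 1 Br, 14 C, 1 F, 4 O.
Implicit hydrogens by atom environment:
  5 × C (aromatic): 1 H each → 5
  4 × C: no H
  3 × O: 1 H each → 3
  2 × C: 2 H each → 4
  2 × C: 1 H each → 2
  1 × Br: no H
  1 × C (aromatic): no H
  1 × F: no H
  1 × O: no H
  Total hydrogens = 14.
Molecular formula: C14H14BrFO4

C14H14BrFO4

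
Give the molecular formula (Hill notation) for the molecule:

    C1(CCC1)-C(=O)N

C5H9NO

Heavy atoms from the SMILES: 5 C, 1 N, 1 O.
Implicit hydrogens by atom environment:
  3 × C: 2 H each → 6
  1 × C: 1 H
  1 × C: no H
  1 × N: 2 H
  1 × O: no H
  Total hydrogens = 9.
Molecular formula: C5H9NO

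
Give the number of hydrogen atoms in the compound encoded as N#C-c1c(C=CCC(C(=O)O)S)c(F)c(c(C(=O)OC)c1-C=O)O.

Hydrogens are implicit in SMILES; fill each atom to its normal valence:
  6 × C (aromatic): no H
  4 × C: 1 H each → 4
  4 × O: no H
  3 × C: no H
  2 × O: 1 H each → 2
  1 × C: 3 H
  1 × C: 2 H
  1 × F: no H
  1 × N: no H
  1 × S: 1 H
  Total hydrogens = 12.

12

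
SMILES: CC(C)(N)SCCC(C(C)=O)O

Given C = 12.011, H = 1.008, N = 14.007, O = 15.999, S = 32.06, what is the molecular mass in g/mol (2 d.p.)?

Molecular formula: C8H17NO2S.
M = 8×12.011 + 17×1.008 + 1×14.007 + 2×15.999 + 1×32.06 = 191.29 g/mol.

191.29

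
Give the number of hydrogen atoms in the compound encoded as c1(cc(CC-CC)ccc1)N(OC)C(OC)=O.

Hydrogens are implicit in SMILES; fill each atom to its normal valence:
  4 × C (aromatic): 1 H each → 4
  3 × C: 3 H each → 9
  3 × C: 2 H each → 6
  3 × O: no H
  2 × C (aromatic): no H
  1 × C: no H
  1 × N: no H
  Total hydrogens = 19.

19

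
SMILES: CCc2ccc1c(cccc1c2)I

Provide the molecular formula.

C12H11I

Heavy atoms from the SMILES: 12 C, 1 I.
Implicit hydrogens by atom environment:
  6 × C (aromatic): 1 H each → 6
  4 × C (aromatic): no H
  1 × C: 3 H
  1 × C: 2 H
  1 × I: no H
  Total hydrogens = 11.
Molecular formula: C12H11I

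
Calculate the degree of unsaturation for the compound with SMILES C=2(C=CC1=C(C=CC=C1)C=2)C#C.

Molecular formula from the SMILES: C12H8.
DoU = (2C + 2 + N − H − X)/2 = (2·12 + 2 + 0 − 8 − 0)/2 = 18/2 = 9.
(Structurally: 2 ring(s) + 7 π bond(s) = 9.)

9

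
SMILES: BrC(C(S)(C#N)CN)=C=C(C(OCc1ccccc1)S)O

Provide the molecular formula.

Heavy atoms from the SMILES: 1 Br, 14 C, 2 N, 2 O, 2 S.
Implicit hydrogens by atom environment:
  5 × C (aromatic): 1 H each → 5
  5 × C: no H
  2 × C: 2 H each → 4
  2 × S: 1 H each → 2
  1 × Br: no H
  1 × C: 1 H
  1 × C (aromatic): no H
  1 × N: 2 H
  1 × N: no H
  1 × O: 1 H
  1 × O: no H
  Total hydrogens = 15.
Molecular formula: C14H15BrN2O2S2

C14H15BrN2O2S2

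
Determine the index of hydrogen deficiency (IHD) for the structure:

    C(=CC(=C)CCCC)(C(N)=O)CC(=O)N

Molecular formula from the SMILES: C11H18N2O2.
DoU = (2C + 2 + N − H − X)/2 = (2·11 + 2 + 2 − 18 − 0)/2 = 8/2 = 4.
(Structurally: 0 ring(s) + 4 π bond(s) = 4.)

4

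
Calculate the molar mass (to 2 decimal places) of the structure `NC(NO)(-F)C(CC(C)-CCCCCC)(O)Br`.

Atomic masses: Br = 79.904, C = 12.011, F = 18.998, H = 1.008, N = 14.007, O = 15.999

315.23

Molecular formula: C11H24BrFN2O2.
M = 1×79.904 + 11×12.011 + 1×18.998 + 24×1.008 + 2×14.007 + 2×15.999 = 315.23 g/mol.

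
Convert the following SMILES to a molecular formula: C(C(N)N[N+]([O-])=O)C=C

C4H9N3O2

Heavy atoms from the SMILES: 4 C, 3 N, 2 O.
Implicit hydrogens by atom environment:
  2 × C: 2 H each → 4
  2 × C: 1 H each → 2
  1 × N: 2 H
  1 × N: 1 H
  1 × N (charge +1): no H
  1 × O: no H
  1 × O (charge -1): no H
  Total hydrogens = 9.
Molecular formula: C4H9N3O2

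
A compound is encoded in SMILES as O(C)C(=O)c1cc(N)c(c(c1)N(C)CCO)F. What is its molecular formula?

C11H15FN2O3

Heavy atoms from the SMILES: 11 C, 1 F, 2 N, 3 O.
Implicit hydrogens by atom environment:
  4 × C (aromatic): no H
  2 × C: 3 H each → 6
  2 × C: 2 H each → 4
  2 × C (aromatic): 1 H each → 2
  2 × O: no H
  1 × C: no H
  1 × F: no H
  1 × N: 2 H
  1 × N: no H
  1 × O: 1 H
  Total hydrogens = 15.
Molecular formula: C11H15FN2O3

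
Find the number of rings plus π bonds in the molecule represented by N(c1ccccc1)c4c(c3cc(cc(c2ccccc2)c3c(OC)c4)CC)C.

15

Molecular formula from the SMILES: C26H25NO.
DoU = (2C + 2 + N − H − X)/2 = (2·26 + 2 + 1 − 25 − 0)/2 = 30/2 = 15.
(Structurally: 4 ring(s) + 11 π bond(s) = 15.)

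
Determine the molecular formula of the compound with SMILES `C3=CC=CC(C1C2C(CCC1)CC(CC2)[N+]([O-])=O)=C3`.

Heavy atoms from the SMILES: 16 C, 1 N, 2 O.
Implicit hydrogens by atom environment:
  6 × C: 2 H each → 12
  5 × C (aromatic): 1 H each → 5
  4 × C: 1 H each → 4
  1 × C (aromatic): no H
  1 × N (charge +1): no H
  1 × O: no H
  1 × O (charge -1): no H
  Total hydrogens = 21.
Molecular formula: C16H21NO2

C16H21NO2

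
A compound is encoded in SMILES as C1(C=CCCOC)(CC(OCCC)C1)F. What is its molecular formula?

C12H21FO2

Heavy atoms from the SMILES: 12 C, 1 F, 2 O.
Implicit hydrogens by atom environment:
  6 × C: 2 H each → 12
  3 × C: 1 H each → 3
  2 × C: 3 H each → 6
  2 × O: no H
  1 × C: no H
  1 × F: no H
  Total hydrogens = 21.
Molecular formula: C12H21FO2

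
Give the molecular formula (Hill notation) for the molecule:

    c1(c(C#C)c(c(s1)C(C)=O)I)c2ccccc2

C14H9IOS

Heavy atoms from the SMILES: 14 C, 1 I, 1 O, 1 S.
Implicit hydrogens by atom environment:
  5 × C (aromatic): 1 H each → 5
  5 × C (aromatic): no H
  2 × C: no H
  1 × C: 3 H
  1 × C: 1 H
  1 × I: no H
  1 × O: no H
  1 × S (aromatic): no H
  Total hydrogens = 9.
Molecular formula: C14H9IOS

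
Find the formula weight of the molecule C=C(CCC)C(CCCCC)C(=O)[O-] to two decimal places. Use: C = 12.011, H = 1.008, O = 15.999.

Molecular formula: C12H21O2-.
M = 12×12.011 + 21×1.008 + 2×15.999 = 197.30 g/mol.

197.30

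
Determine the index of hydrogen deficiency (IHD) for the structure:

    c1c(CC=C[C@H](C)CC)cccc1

Molecular formula from the SMILES: C13H18.
DoU = (2C + 2 + N − H − X)/2 = (2·13 + 2 + 0 − 18 − 0)/2 = 10/2 = 5.
(Structurally: 1 ring(s) + 4 π bond(s) = 5.)

5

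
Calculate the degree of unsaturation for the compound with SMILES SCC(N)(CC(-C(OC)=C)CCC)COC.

1

Molecular formula from the SMILES: C12H25NO2S.
DoU = (2C + 2 + N − H − X)/2 = (2·12 + 2 + 1 − 25 − 0)/2 = 2/2 = 1.
(Structurally: 0 ring(s) + 1 π bond(s) = 1.)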